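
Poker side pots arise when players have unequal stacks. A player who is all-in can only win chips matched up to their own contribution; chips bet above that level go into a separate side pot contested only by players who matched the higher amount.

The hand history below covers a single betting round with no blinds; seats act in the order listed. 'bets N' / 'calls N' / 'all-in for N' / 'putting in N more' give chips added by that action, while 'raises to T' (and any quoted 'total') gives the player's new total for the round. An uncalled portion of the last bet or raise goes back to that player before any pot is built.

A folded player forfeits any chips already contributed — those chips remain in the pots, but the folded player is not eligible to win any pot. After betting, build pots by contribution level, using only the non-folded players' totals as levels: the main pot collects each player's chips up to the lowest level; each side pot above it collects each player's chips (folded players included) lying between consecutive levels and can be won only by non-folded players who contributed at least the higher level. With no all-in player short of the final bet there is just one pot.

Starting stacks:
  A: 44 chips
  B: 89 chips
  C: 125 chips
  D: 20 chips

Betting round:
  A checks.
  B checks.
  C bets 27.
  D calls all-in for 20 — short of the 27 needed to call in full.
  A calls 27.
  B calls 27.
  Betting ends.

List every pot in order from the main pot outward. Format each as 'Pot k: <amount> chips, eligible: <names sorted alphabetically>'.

Pot 1: 80 chips, eligible: A, B, C, D
Pot 2: 21 chips, eligible: A, B, C

Derivation:
Contributions: A=27, B=27, C=27, D=20
Pot levels (distinct totals of non-folded players): 20, 27
Layer 1-20: 20 each from A, B, C, D = 20*4 = 80 chips; eligible A, B, C, D
Layer 21-27: 7 each from A, B, C = 7*3 = 21 chips; eligible A, B, C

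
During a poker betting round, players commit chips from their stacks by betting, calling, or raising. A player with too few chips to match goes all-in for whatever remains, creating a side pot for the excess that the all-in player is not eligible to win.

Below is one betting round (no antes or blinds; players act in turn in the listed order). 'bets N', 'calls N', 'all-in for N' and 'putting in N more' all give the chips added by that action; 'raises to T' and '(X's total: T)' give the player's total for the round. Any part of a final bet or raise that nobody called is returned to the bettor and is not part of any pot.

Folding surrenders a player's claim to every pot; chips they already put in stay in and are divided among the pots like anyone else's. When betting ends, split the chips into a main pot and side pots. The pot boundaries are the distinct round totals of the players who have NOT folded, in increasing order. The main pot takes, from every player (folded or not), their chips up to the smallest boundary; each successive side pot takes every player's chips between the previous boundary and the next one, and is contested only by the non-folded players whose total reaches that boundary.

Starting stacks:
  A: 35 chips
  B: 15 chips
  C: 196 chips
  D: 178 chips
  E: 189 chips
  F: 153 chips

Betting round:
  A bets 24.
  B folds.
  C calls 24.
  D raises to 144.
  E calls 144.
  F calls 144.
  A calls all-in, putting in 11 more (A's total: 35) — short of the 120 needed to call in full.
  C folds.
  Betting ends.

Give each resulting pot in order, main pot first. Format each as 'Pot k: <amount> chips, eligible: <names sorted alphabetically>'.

Contributions: A=35, C=24, D=144, E=144, F=144
Folded: B, C
Pot levels (distinct totals of non-folded players): 35, 144
Layer 1-35: A 35 + C 24 + D 35 + E 35 + F 35 = 164 chips; eligible A, D, E, F
Layer 36-144: 109 each from D, E, F = 109*3 = 327 chips; eligible D, E, F

Pot 1: 164 chips, eligible: A, D, E, F
Pot 2: 327 chips, eligible: D, E, F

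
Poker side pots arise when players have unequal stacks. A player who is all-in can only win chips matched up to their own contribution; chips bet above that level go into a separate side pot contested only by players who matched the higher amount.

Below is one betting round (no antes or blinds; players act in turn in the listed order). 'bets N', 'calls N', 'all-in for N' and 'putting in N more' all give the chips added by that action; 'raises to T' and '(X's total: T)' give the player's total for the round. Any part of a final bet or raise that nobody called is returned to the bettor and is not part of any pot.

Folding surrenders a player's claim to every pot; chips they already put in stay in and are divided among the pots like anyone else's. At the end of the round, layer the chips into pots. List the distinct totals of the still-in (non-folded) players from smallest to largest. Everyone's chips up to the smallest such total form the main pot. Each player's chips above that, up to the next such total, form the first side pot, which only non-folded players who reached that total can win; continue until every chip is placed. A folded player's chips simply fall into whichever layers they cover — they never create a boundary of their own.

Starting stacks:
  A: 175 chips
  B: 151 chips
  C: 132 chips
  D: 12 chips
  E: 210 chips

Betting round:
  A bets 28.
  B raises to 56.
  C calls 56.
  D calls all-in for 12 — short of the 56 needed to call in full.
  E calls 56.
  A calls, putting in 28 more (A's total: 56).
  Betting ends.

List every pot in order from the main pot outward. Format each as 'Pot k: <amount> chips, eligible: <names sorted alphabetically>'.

Contributions: A=56, B=56, C=56, D=12, E=56
Pot levels (distinct totals of non-folded players): 12, 56
Layer 1-12: 12 each from A, B, C, D, E = 12*5 = 60 chips; eligible A, B, C, D, E
Layer 13-56: 44 each from A, B, C, E = 44*4 = 176 chips; eligible A, B, C, E

Pot 1: 60 chips, eligible: A, B, C, D, E
Pot 2: 176 chips, eligible: A, B, C, E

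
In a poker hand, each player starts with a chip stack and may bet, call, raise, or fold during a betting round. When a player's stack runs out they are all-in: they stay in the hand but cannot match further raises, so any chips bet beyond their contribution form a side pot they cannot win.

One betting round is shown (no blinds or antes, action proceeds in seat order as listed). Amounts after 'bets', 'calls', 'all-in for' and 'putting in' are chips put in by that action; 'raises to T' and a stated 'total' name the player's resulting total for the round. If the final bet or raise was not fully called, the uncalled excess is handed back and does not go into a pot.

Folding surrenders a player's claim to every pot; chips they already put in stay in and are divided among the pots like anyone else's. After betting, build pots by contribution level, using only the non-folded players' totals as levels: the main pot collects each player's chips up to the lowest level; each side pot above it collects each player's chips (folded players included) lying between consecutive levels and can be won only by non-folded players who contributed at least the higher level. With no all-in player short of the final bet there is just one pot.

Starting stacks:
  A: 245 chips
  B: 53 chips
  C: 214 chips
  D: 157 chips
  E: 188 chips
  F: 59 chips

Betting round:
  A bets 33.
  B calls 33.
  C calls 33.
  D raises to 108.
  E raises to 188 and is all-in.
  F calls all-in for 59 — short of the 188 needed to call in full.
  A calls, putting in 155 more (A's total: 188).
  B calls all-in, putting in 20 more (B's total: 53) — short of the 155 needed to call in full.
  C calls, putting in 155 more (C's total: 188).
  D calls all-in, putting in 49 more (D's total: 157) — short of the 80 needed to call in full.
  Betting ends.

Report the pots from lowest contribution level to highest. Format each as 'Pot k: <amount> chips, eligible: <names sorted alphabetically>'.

Pot 1: 318 chips, eligible: A, B, C, D, E, F
Pot 2: 30 chips, eligible: A, C, D, E, F
Pot 3: 392 chips, eligible: A, C, D, E
Pot 4: 93 chips, eligible: A, C, E

Derivation:
Contributions: A=188, B=53, C=188, D=157, E=188, F=59
Pot levels (distinct totals of non-folded players): 53, 59, 157, 188
Layer 1-53: 53 each from A, B, C, D, E, F = 53*6 = 318 chips; eligible A, B, C, D, E, F
Layer 54-59: 6 each from A, C, D, E, F = 6*5 = 30 chips; eligible A, C, D, E, F
Layer 60-157: 98 each from A, C, D, E = 98*4 = 392 chips; eligible A, C, D, E
Layer 158-188: 31 each from A, C, E = 31*3 = 93 chips; eligible A, C, E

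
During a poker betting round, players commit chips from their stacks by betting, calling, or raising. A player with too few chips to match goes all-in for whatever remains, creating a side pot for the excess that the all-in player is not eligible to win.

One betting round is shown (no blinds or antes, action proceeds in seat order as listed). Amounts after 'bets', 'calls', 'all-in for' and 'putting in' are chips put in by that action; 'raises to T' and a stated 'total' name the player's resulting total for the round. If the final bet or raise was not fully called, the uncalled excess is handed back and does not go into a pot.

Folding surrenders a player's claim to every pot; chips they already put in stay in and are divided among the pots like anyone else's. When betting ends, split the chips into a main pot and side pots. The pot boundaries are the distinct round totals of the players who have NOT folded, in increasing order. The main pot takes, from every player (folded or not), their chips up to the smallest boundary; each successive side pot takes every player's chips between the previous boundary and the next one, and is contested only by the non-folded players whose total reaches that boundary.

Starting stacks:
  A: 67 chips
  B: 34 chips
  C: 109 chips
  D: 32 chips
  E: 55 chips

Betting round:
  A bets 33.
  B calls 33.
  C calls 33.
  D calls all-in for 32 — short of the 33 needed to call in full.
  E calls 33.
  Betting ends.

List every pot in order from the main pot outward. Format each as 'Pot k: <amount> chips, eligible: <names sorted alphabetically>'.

Contributions: A=33, B=33, C=33, D=32, E=33
Pot levels (distinct totals of non-folded players): 32, 33
Layer 1-32: 32 each from A, B, C, D, E = 32*5 = 160 chips; eligible A, B, C, D, E
Layer 33-33: 1 each from A, B, C, E = 1*4 = 4 chips; eligible A, B, C, E

Pot 1: 160 chips, eligible: A, B, C, D, E
Pot 2: 4 chips, eligible: A, B, C, E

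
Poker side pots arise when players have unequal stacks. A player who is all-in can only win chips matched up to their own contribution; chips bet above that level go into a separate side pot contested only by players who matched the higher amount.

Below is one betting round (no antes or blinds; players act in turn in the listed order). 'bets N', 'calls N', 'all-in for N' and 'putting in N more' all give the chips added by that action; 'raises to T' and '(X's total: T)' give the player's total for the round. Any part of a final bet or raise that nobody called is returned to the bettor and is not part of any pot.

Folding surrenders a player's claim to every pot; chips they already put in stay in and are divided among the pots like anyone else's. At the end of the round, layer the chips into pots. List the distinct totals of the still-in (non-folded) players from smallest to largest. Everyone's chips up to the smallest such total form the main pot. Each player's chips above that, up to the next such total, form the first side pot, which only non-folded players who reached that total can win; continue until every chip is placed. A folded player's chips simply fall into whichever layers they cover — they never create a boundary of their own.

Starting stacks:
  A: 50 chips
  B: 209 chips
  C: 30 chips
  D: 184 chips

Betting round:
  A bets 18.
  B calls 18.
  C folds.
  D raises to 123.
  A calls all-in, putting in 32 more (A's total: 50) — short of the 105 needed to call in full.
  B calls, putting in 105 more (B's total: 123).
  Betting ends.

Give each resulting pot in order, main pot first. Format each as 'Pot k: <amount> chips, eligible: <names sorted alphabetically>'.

Pot 1: 150 chips, eligible: A, B, D
Pot 2: 146 chips, eligible: B, D

Derivation:
Contributions: A=50, B=123, D=123
Folded: C
Pot levels (distinct totals of non-folded players): 50, 123
Layer 1-50: 50 each from A, B, D = 50*3 = 150 chips; eligible A, B, D
Layer 51-123: 73 each from B, D = 73*2 = 146 chips; eligible B, D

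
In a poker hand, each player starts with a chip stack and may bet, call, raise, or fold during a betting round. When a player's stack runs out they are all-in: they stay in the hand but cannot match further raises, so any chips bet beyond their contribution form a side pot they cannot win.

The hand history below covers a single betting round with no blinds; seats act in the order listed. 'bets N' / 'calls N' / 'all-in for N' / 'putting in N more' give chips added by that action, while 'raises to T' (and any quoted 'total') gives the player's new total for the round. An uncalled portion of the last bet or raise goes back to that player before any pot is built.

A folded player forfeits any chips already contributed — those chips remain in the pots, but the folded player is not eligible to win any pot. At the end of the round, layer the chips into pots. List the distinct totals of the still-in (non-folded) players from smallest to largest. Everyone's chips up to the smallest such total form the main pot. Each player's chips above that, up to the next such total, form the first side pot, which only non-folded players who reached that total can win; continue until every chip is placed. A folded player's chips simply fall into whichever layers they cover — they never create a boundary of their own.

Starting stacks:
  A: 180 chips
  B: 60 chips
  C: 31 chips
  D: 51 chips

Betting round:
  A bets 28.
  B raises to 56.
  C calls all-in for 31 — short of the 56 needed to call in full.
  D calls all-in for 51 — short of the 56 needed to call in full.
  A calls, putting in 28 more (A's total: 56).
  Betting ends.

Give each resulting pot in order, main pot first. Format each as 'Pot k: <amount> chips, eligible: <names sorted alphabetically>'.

Pot 1: 124 chips, eligible: A, B, C, D
Pot 2: 60 chips, eligible: A, B, D
Pot 3: 10 chips, eligible: A, B

Derivation:
Contributions: A=56, B=56, C=31, D=51
Pot levels (distinct totals of non-folded players): 31, 51, 56
Layer 1-31: 31 each from A, B, C, D = 31*4 = 124 chips; eligible A, B, C, D
Layer 32-51: 20 each from A, B, D = 20*3 = 60 chips; eligible A, B, D
Layer 52-56: 5 each from A, B = 5*2 = 10 chips; eligible A, B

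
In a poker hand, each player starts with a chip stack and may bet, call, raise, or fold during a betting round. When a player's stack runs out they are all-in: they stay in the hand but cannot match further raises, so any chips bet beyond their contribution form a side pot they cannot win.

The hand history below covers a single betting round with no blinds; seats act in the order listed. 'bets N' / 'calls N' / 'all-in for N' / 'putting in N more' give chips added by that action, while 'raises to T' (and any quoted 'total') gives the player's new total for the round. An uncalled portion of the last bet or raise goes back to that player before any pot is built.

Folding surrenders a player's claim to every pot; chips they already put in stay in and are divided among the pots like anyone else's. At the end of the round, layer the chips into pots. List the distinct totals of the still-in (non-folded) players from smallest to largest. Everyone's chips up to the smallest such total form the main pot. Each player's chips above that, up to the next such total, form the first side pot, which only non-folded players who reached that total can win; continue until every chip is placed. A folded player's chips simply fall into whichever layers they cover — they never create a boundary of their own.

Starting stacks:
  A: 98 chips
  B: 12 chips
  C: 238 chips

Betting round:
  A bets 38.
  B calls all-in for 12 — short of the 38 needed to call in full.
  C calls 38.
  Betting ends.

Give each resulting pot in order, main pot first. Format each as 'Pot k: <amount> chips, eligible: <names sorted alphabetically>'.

Pot 1: 36 chips, eligible: A, B, C
Pot 2: 52 chips, eligible: A, C

Derivation:
Contributions: A=38, B=12, C=38
Pot levels (distinct totals of non-folded players): 12, 38
Layer 1-12: 12 each from A, B, C = 12*3 = 36 chips; eligible A, B, C
Layer 13-38: 26 each from A, C = 26*2 = 52 chips; eligible A, C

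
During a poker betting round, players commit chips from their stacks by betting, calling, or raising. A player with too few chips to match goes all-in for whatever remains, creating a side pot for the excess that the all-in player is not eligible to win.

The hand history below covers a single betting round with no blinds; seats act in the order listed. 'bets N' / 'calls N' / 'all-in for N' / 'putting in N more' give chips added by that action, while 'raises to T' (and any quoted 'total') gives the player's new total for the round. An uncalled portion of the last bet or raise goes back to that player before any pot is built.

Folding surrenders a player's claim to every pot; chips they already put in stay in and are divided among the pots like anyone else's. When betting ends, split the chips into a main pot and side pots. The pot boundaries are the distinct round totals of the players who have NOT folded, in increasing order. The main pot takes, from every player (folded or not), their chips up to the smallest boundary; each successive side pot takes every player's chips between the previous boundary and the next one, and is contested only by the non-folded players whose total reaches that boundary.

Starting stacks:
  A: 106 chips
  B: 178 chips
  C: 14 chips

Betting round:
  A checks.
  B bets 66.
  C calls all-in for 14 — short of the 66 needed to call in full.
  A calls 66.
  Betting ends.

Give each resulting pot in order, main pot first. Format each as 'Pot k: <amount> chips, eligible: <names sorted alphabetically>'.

Pot 1: 42 chips, eligible: A, B, C
Pot 2: 104 chips, eligible: A, B

Derivation:
Contributions: A=66, B=66, C=14
Pot levels (distinct totals of non-folded players): 14, 66
Layer 1-14: 14 each from A, B, C = 14*3 = 42 chips; eligible A, B, C
Layer 15-66: 52 each from A, B = 52*2 = 104 chips; eligible A, B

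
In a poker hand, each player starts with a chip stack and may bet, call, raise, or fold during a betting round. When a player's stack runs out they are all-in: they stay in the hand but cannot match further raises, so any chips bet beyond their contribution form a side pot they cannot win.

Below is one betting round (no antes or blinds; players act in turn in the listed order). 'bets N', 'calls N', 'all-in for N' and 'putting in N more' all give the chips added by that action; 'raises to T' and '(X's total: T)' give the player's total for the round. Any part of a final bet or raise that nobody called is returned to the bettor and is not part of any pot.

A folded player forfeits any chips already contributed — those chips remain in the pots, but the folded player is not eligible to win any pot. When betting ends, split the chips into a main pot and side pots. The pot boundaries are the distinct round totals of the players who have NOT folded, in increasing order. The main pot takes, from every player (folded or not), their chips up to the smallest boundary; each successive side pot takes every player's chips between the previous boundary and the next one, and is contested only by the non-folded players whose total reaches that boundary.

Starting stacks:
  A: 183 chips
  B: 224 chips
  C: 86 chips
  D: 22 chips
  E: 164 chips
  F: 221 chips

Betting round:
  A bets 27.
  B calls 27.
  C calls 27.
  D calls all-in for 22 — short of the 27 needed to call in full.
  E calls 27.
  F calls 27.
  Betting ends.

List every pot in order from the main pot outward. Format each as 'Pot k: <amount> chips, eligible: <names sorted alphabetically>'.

Contributions: A=27, B=27, C=27, D=22, E=27, F=27
Pot levels (distinct totals of non-folded players): 22, 27
Layer 1-22: 22 each from A, B, C, D, E, F = 22*6 = 132 chips; eligible A, B, C, D, E, F
Layer 23-27: 5 each from A, B, C, E, F = 5*5 = 25 chips; eligible A, B, C, E, F

Pot 1: 132 chips, eligible: A, B, C, D, E, F
Pot 2: 25 chips, eligible: A, B, C, E, F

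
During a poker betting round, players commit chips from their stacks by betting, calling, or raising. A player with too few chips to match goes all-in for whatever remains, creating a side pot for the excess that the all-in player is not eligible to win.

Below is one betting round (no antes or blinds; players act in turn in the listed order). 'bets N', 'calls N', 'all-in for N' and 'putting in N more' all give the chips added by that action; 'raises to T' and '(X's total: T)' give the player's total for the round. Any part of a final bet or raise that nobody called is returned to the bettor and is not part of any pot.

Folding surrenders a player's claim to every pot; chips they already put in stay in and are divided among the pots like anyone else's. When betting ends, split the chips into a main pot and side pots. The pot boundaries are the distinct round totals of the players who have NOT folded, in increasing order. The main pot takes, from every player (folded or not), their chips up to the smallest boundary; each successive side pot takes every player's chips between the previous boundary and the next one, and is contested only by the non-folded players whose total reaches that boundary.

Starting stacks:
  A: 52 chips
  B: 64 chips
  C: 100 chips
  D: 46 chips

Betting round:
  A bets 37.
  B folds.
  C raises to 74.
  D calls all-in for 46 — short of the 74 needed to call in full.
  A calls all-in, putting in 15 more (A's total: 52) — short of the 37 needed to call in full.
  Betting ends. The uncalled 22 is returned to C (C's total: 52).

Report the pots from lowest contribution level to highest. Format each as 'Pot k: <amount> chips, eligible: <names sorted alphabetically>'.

Pot 1: 138 chips, eligible: A, C, D
Pot 2: 12 chips, eligible: A, C

Derivation:
Contributions (after 22 returned to C): A=52, C=52, D=46
Folded: B
Pot levels (distinct totals of non-folded players): 46, 52
Layer 1-46: 46 each from A, C, D = 46*3 = 138 chips; eligible A, C, D
Layer 47-52: 6 each from A, C = 6*2 = 12 chips; eligible A, C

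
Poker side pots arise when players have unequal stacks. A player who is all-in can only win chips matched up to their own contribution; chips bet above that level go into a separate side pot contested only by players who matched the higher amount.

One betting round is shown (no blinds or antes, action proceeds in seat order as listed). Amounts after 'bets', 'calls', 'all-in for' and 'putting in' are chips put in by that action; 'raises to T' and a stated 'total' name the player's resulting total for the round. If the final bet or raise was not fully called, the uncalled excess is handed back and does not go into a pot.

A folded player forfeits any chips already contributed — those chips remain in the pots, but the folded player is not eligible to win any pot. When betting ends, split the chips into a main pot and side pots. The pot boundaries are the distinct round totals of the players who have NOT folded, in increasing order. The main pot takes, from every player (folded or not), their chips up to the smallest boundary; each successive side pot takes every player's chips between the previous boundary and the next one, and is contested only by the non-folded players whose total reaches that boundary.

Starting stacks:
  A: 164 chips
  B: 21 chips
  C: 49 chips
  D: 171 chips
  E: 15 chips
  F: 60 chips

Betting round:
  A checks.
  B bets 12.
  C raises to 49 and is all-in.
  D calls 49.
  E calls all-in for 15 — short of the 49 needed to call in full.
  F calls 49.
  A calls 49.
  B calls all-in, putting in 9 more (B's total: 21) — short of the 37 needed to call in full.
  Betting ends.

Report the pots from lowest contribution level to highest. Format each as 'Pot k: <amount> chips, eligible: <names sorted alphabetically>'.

Pot 1: 90 chips, eligible: A, B, C, D, E, F
Pot 2: 30 chips, eligible: A, B, C, D, F
Pot 3: 112 chips, eligible: A, C, D, F

Derivation:
Contributions: A=49, B=21, C=49, D=49, E=15, F=49
Pot levels (distinct totals of non-folded players): 15, 21, 49
Layer 1-15: 15 each from A, B, C, D, E, F = 15*6 = 90 chips; eligible A, B, C, D, E, F
Layer 16-21: 6 each from A, B, C, D, F = 6*5 = 30 chips; eligible A, B, C, D, F
Layer 22-49: 28 each from A, C, D, F = 28*4 = 112 chips; eligible A, C, D, F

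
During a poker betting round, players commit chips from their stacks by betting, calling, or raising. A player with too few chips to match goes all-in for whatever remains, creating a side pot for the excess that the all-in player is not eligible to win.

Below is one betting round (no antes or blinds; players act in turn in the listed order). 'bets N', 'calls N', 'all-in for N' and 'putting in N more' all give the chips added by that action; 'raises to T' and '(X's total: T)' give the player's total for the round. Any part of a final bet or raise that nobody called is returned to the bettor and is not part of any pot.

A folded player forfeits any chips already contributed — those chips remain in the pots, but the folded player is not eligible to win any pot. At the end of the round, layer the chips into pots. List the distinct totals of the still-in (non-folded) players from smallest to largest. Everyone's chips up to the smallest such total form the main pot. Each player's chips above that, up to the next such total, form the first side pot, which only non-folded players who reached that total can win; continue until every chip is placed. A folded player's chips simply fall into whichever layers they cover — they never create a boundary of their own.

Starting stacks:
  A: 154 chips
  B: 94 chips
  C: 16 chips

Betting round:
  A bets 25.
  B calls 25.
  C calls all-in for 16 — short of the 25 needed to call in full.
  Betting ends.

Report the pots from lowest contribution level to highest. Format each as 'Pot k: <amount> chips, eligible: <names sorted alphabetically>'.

Pot 1: 48 chips, eligible: A, B, C
Pot 2: 18 chips, eligible: A, B

Derivation:
Contributions: A=25, B=25, C=16
Pot levels (distinct totals of non-folded players): 16, 25
Layer 1-16: 16 each from A, B, C = 16*3 = 48 chips; eligible A, B, C
Layer 17-25: 9 each from A, B = 9*2 = 18 chips; eligible A, B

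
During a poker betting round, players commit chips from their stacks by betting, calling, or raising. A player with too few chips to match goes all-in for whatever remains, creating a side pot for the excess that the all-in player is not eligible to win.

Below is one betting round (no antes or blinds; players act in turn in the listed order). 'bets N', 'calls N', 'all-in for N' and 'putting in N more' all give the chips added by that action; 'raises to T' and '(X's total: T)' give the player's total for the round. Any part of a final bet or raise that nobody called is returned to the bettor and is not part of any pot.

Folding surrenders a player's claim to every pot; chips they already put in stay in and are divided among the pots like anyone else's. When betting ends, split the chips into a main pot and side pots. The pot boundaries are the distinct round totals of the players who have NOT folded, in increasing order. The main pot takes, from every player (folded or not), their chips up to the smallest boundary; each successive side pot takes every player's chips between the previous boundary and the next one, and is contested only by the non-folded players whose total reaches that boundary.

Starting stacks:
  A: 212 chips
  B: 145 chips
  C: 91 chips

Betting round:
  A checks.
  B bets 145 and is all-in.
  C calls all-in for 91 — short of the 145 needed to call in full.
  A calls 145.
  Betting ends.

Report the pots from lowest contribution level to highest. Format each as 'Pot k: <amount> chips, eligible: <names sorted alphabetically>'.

Pot 1: 273 chips, eligible: A, B, C
Pot 2: 108 chips, eligible: A, B

Derivation:
Contributions: A=145, B=145, C=91
Pot levels (distinct totals of non-folded players): 91, 145
Layer 1-91: 91 each from A, B, C = 91*3 = 273 chips; eligible A, B, C
Layer 92-145: 54 each from A, B = 54*2 = 108 chips; eligible A, B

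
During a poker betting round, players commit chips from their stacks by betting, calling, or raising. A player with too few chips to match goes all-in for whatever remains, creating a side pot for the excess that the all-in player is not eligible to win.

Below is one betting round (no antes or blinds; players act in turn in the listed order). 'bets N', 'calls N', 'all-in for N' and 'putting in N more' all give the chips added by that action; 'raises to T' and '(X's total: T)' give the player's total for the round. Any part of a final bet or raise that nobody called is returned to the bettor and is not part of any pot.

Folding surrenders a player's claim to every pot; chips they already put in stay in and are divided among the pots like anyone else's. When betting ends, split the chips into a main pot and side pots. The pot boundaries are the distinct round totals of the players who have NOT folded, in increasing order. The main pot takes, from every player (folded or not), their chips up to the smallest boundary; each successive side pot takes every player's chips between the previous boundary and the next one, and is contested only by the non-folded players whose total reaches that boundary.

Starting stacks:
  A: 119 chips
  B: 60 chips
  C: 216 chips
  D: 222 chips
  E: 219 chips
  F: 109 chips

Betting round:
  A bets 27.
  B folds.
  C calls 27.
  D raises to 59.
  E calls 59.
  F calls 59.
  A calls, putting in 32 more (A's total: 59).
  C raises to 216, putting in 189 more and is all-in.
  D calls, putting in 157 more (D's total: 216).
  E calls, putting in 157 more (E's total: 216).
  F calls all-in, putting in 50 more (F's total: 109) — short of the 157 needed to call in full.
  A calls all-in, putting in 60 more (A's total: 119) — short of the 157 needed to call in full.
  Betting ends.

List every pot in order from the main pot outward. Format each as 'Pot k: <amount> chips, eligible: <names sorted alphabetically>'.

Contributions: A=119, C=216, D=216, E=216, F=109
Folded: B
Pot levels (distinct totals of non-folded players): 109, 119, 216
Layer 1-109: 109 each from A, C, D, E, F = 109*5 = 545 chips; eligible A, C, D, E, F
Layer 110-119: 10 each from A, C, D, E = 10*4 = 40 chips; eligible A, C, D, E
Layer 120-216: 97 each from C, D, E = 97*3 = 291 chips; eligible C, D, E

Pot 1: 545 chips, eligible: A, C, D, E, F
Pot 2: 40 chips, eligible: A, C, D, E
Pot 3: 291 chips, eligible: C, D, E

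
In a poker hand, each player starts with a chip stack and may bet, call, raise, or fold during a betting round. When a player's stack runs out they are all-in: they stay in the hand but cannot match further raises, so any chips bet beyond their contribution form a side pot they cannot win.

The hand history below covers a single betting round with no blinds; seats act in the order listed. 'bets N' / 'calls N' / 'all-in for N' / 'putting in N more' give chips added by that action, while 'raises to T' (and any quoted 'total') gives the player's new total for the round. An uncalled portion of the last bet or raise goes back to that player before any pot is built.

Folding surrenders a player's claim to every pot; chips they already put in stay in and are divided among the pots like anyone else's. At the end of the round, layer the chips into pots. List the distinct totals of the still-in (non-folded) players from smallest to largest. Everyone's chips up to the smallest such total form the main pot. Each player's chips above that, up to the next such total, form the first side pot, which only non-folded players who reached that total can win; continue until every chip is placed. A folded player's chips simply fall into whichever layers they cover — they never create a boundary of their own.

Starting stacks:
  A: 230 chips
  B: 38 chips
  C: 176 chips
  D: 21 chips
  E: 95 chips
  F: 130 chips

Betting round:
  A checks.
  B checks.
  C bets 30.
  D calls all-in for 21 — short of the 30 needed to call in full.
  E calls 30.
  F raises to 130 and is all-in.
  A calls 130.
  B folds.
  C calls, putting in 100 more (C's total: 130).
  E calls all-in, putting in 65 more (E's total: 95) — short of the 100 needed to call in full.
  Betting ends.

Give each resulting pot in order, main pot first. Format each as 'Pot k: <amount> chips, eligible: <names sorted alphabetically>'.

Pot 1: 105 chips, eligible: A, C, D, E, F
Pot 2: 296 chips, eligible: A, C, E, F
Pot 3: 105 chips, eligible: A, C, F

Derivation:
Contributions: A=130, C=130, D=21, E=95, F=130
Folded: B
Pot levels (distinct totals of non-folded players): 21, 95, 130
Layer 1-21: 21 each from A, C, D, E, F = 21*5 = 105 chips; eligible A, C, D, E, F
Layer 22-95: 74 each from A, C, E, F = 74*4 = 296 chips; eligible A, C, E, F
Layer 96-130: 35 each from A, C, F = 35*3 = 105 chips; eligible A, C, F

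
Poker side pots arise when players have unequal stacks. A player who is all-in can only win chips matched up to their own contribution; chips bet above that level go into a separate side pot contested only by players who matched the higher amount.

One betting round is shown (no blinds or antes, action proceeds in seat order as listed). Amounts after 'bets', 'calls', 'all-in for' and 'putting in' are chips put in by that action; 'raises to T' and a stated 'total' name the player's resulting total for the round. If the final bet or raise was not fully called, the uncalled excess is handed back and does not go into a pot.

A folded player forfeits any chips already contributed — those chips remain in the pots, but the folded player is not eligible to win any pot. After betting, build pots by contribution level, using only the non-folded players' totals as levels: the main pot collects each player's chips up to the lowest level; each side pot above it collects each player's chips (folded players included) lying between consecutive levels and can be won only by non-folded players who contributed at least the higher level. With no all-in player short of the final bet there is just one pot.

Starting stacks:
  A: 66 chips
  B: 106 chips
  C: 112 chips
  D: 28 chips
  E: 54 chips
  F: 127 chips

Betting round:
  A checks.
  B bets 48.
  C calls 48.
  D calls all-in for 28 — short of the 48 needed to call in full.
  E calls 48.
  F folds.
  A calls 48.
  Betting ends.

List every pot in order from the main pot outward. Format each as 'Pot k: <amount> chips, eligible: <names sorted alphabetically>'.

Contributions: A=48, B=48, C=48, D=28, E=48
Folded: F
Pot levels (distinct totals of non-folded players): 28, 48
Layer 1-28: 28 each from A, B, C, D, E = 28*5 = 140 chips; eligible A, B, C, D, E
Layer 29-48: 20 each from A, B, C, E = 20*4 = 80 chips; eligible A, B, C, E

Pot 1: 140 chips, eligible: A, B, C, D, E
Pot 2: 80 chips, eligible: A, B, C, E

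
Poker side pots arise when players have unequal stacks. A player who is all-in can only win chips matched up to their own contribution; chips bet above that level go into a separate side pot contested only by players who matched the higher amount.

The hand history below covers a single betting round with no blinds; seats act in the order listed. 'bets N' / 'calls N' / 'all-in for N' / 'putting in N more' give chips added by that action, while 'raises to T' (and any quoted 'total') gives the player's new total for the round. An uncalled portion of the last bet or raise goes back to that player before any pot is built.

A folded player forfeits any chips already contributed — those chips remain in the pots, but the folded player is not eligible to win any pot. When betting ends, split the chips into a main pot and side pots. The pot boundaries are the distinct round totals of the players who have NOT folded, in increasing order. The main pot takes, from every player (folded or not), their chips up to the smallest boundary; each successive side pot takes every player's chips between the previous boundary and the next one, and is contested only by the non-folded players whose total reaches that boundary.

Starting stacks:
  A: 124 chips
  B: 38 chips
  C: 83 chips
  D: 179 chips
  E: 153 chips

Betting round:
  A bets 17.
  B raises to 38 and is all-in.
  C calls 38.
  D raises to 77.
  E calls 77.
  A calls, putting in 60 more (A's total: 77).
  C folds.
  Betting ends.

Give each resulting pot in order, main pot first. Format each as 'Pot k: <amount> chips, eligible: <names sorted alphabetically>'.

Contributions: A=77, B=38, C=38, D=77, E=77
Folded: C
Pot levels (distinct totals of non-folded players): 38, 77
Layer 1-38: 38 each from A, B, C, D, E = 38*5 = 190 chips; eligible A, B, D, E
Layer 39-77: 39 each from A, D, E = 39*3 = 117 chips; eligible A, D, E

Pot 1: 190 chips, eligible: A, B, D, E
Pot 2: 117 chips, eligible: A, D, E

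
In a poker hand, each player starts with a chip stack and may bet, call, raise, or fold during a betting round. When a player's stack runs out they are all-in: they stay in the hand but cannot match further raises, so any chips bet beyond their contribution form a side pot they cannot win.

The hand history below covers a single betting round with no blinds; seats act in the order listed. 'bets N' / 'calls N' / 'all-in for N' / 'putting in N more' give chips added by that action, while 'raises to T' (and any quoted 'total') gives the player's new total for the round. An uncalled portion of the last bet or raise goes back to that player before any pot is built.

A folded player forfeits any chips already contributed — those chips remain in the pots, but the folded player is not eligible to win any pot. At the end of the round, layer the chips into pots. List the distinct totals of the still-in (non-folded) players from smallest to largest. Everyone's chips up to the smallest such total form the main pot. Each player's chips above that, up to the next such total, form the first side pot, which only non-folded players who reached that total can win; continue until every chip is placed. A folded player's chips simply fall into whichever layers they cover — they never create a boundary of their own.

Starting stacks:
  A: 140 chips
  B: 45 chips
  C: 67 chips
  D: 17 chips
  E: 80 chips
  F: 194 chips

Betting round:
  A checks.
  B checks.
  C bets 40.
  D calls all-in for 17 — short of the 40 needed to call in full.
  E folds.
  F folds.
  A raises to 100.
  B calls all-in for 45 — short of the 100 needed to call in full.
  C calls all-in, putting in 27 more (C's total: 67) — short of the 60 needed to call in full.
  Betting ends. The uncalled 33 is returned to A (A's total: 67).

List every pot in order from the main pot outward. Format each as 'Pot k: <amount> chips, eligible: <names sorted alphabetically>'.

Pot 1: 68 chips, eligible: A, B, C, D
Pot 2: 84 chips, eligible: A, B, C
Pot 3: 44 chips, eligible: A, C

Derivation:
Contributions (after 33 returned to A): A=67, B=45, C=67, D=17
Folded: E, F
Pot levels (distinct totals of non-folded players): 17, 45, 67
Layer 1-17: 17 each from A, B, C, D = 17*4 = 68 chips; eligible A, B, C, D
Layer 18-45: 28 each from A, B, C = 28*3 = 84 chips; eligible A, B, C
Layer 46-67: 22 each from A, C = 22*2 = 44 chips; eligible A, C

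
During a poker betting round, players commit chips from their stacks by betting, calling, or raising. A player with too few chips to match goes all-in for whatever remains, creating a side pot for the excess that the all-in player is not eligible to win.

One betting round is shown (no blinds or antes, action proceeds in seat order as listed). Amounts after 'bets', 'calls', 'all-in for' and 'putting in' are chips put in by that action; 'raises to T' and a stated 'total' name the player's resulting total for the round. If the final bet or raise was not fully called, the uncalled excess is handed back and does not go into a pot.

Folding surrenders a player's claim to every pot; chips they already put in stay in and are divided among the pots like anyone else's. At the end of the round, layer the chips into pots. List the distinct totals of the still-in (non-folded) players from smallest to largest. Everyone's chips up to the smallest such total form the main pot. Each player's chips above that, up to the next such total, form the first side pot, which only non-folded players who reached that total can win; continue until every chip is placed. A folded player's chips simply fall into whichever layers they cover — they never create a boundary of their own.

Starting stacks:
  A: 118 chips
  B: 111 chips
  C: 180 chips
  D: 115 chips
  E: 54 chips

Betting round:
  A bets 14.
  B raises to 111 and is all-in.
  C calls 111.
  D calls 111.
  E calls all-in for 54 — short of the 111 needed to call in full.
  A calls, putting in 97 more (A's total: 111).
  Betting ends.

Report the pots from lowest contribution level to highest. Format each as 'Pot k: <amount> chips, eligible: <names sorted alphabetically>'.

Contributions: A=111, B=111, C=111, D=111, E=54
Pot levels (distinct totals of non-folded players): 54, 111
Layer 1-54: 54 each from A, B, C, D, E = 54*5 = 270 chips; eligible A, B, C, D, E
Layer 55-111: 57 each from A, B, C, D = 57*4 = 228 chips; eligible A, B, C, D

Pot 1: 270 chips, eligible: A, B, C, D, E
Pot 2: 228 chips, eligible: A, B, C, D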